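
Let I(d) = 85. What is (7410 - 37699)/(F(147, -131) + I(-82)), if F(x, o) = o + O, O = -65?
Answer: 30289/111 ≈ 272.87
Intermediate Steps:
F(x, o) = -65 + o (F(x, o) = o - 65 = -65 + o)
(7410 - 37699)/(F(147, -131) + I(-82)) = (7410 - 37699)/((-65 - 131) + 85) = -30289/(-196 + 85) = -30289/(-111) = -30289*(-1/111) = 30289/111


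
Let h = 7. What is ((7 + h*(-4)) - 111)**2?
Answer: 17424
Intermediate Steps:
((7 + h*(-4)) - 111)**2 = ((7 + 7*(-4)) - 111)**2 = ((7 - 28) - 111)**2 = (-21 - 111)**2 = (-132)**2 = 17424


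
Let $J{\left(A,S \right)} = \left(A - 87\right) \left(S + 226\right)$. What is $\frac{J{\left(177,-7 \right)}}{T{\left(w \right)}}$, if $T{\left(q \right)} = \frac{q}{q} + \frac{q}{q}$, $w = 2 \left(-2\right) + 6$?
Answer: $9855$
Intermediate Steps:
$J{\left(A,S \right)} = \left(-87 + A\right) \left(226 + S\right)$
$w = 2$ ($w = -4 + 6 = 2$)
$T{\left(q \right)} = 2$ ($T{\left(q \right)} = 1 + 1 = 2$)
$\frac{J{\left(177,-7 \right)}}{T{\left(w \right)}} = \frac{-19662 - -609 + 226 \cdot 177 + 177 \left(-7\right)}{2} = \left(-19662 + 609 + 40002 - 1239\right) \frac{1}{2} = 19710 \cdot \frac{1}{2} = 9855$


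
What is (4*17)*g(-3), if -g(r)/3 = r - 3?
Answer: 1224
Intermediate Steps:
g(r) = 9 - 3*r (g(r) = -3*(r - 3) = -3*(-3 + r) = 9 - 3*r)
(4*17)*g(-3) = (4*17)*(9 - 3*(-3)) = 68*(9 + 9) = 68*18 = 1224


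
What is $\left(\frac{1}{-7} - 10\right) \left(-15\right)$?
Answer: $\frac{1065}{7} \approx 152.14$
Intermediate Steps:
$\left(\frac{1}{-7} - 10\right) \left(-15\right) = \left(- \frac{1}{7} - 10\right) \left(-15\right) = \left(- \frac{71}{7}\right) \left(-15\right) = \frac{1065}{7}$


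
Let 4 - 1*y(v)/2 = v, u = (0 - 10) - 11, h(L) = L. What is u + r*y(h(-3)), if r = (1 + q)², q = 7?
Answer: 875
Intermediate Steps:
u = -21 (u = -10 - 11 = -21)
y(v) = 8 - 2*v
r = 64 (r = (1 + 7)² = 8² = 64)
u + r*y(h(-3)) = -21 + 64*(8 - 2*(-3)) = -21 + 64*(8 + 6) = -21 + 64*14 = -21 + 896 = 875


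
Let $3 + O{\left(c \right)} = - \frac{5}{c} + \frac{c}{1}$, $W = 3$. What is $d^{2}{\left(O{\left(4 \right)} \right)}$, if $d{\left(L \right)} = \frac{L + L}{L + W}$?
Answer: $\frac{4}{121} \approx 0.033058$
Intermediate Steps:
$O{\left(c \right)} = -3 + c - \frac{5}{c}$ ($O{\left(c \right)} = -3 + \left(- \frac{5}{c} + \frac{c}{1}\right) = -3 + \left(- \frac{5}{c} + c 1\right) = -3 + \left(- \frac{5}{c} + c\right) = -3 + \left(c - \frac{5}{c}\right) = -3 + c - \frac{5}{c}$)
$d{\left(L \right)} = \frac{2 L}{3 + L}$ ($d{\left(L \right)} = \frac{L + L}{L + 3} = \frac{2 L}{3 + L}$)
$d^{2}{\left(O{\left(4 \right)} \right)} = \left(\frac{2 \left(-3 + 4 - \frac{5}{4}\right)}{3 - \left(-1 + \frac{5}{4}\right)}\right)^{2} = \left(\frac{2 \left(-3 + 4 - \frac{5}{4}\right)}{3 - \frac{1}{4}}\right)^{2} = \left(2 \left(- \frac{1}{4}\right) \frac{1}{3 - \frac{1}{4}}\right)^{2} = \left(2 \left(- \frac{1}{4}\right) \frac{1}{\frac{11}{4}}\right)^{2} = \left(2 \left(- \frac{1}{4}\right) \frac{4}{11}\right)^{2} = \left(- \frac{2}{11}\right)^{2} = \frac{4}{121}$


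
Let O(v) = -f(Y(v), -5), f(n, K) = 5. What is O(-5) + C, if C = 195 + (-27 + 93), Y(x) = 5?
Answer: 256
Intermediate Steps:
O(v) = -5 (O(v) = -1*5 = -5)
C = 261 (C = 195 + 66 = 261)
O(-5) + C = -5 + 261 = 256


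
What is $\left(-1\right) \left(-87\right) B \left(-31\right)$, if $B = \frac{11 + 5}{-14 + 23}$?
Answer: $- \frac{14384}{3} \approx -4794.7$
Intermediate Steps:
$B = \frac{16}{9} \approx 1.7778$
$\left(-1\right) \left(-87\right) B \left(-31\right) = \left(-1\right) \left(-87\right) \frac{16}{9} \left(-31\right) = 87 \cdot \frac{16}{9} \left(-31\right) = \frac{464}{3} \left(-31\right) = - \frac{14384}{3}$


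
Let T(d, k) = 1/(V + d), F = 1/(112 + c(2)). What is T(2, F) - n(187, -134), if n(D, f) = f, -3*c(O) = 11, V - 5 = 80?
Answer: 11659/87 ≈ 134.01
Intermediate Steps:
V = 85 (V = 5 + 80 = 85)
c(O) = -11/3 (c(O) = -⅓*11 = -11/3)
F = 3/325 (F = 1/(112 - 11/3) = 1/(325/3) = 3/325 ≈ 0.0092308)
T(d, k) = 1/(85 + d)
T(2, F) - n(187, -134) = 1/(85 + 2) - 1*(-134) = 1/87 + 134 = 11659/87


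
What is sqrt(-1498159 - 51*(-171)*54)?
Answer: 5*I*sqrt(41089) ≈ 1013.5*I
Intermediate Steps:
sqrt(-1498159 - 51*(-171)*54) = sqrt(-1498159 + 8721*54) = sqrt(-1498159 + 470934) = sqrt(-1027225) = 5*I*sqrt(41089)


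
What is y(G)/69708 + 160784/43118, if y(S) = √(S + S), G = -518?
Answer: 80392/21559 + I*√259/34854 ≈ 3.7289 + 0.00046174*I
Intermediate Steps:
y(S) = √2*√S (y(S) = √(2*S) = √2*√S)
y(G)/69708 + 160784/43118 = (√2*√(-518))/69708 + 160784/43118 = (√2*(I*√518))*(1/69708) + 160784*(1/43118) = (2*I*√259)*(1/69708) + 80392/21559 = I*√259/34854 + 80392/21559 = 80392/21559 + I*√259/34854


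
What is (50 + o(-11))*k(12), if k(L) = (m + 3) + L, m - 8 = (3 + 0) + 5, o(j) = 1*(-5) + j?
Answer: 1054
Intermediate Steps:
o(j) = -5 + j
m = 16 (m = 8 + ((3 + 0) + 5) = 8 + (3 + 5) = 8 + 8 = 16)
k(L) = 19 + L (k(L) = (16 + 3) + L = 19 + L)
(50 + o(-11))*k(12) = (50 + (-5 - 11))*(19 + 12) = (50 - 16)*31 = 34*31 = 1054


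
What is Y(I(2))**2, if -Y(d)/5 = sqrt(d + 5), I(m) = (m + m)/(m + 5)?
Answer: 975/7 ≈ 139.29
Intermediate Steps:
I(m) = 2*m/(5 + m) (I(m) = (2*m)/(5 + m) = 2*m/(5 + m))
Y(d) = -5*sqrt(5 + d) (Y(d) = -5*sqrt(d + 5) = -5*sqrt(5 + d))
Y(I(2))**2 = (-5*sqrt(5 + 2*2/(5 + 2)))**2 = (-5*sqrt(5 + 2*2/7))**2 = (-5*sqrt(5 + 2*2*(1/7)))**2 = (-5*sqrt(5 + 4/7))**2 = (-5*sqrt(273)/7)**2 = 975/7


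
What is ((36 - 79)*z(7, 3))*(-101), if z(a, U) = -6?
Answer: -26058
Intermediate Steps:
((36 - 79)*z(7, 3))*(-101) = ((36 - 79)*(-6))*(-101) = -43*(-6)*(-101) = 258*(-101) = -26058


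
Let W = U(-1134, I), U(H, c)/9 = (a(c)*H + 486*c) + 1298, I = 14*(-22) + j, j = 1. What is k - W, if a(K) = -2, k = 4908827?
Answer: 6219551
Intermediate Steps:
I = -307 (I = 14*(-22) + 1 = -308 + 1 = -307)
U(H, c) = 11682 - 18*H + 4374*c (U(H, c) = 9*((-2*H + 486*c) + 1298) = 9*(1298 - 2*H + 486*c) = 11682 - 18*H + 4374*c)
W = -1310724 (W = 11682 - 18*(-1134) + 4374*(-307) = 11682 + 20412 - 1342818 = -1310724)
k - W = 4908827 - 1*(-1310724) = 4908827 + 1310724 = 6219551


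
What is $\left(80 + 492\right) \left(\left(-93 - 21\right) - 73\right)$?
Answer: $-106964$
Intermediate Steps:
$\left(80 + 492\right) \left(\left(-93 - 21\right) - 73\right) = 572 \left(\left(-93 - 21\right) - 73\right) = 572 \left(-114 - 73\right) = 572 \left(-187\right) = -106964$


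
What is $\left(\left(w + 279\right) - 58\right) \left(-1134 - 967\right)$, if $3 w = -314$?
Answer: $- \frac{733249}{3} \approx -2.4442 \cdot 10^{5}$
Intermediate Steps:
$w = - \frac{314}{3}$ ($w = \frac{1}{3} \left(-314\right) = - \frac{314}{3} \approx -104.67$)
$\left(\left(w + 279\right) - 58\right) \left(-1134 - 967\right) = \left(\left(- \frac{314}{3} + 279\right) - 58\right) \left(-1134 - 967\right) = \left(\frac{523}{3} - 58\right) \left(-2101\right) = \frac{349}{3} \left(-2101\right) = - \frac{733249}{3}$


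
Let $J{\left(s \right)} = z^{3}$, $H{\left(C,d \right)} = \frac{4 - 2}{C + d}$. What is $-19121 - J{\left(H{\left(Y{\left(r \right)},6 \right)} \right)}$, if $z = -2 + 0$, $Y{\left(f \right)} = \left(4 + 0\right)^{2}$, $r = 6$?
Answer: $-19113$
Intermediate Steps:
$Y{\left(f \right)} = 16$ ($Y{\left(f \right)} = 4^{2} = 16$)
$H{\left(C,d \right)} = \frac{2}{C + d}$
$z = -2$
$J{\left(s \right)} = -8$ ($J{\left(s \right)} = \left(-2\right)^{3} = -8$)
$-19121 - J{\left(H{\left(Y{\left(r \right)},6 \right)} \right)} = -19121 - -8 = -19121 + 8 = -19113$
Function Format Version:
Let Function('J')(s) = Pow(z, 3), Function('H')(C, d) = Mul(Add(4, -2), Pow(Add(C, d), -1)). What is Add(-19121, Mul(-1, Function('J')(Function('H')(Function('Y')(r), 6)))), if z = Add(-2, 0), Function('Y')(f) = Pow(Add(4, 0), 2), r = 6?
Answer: -19113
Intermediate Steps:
Function('Y')(f) = 16 (Function('Y')(f) = Pow(4, 2) = 16)
Function('H')(C, d) = Mul(2, Pow(Add(C, d), -1))
z = -2
Function('J')(s) = -8 (Function('J')(s) = Pow(-2, 3) = -8)
Add(-19121, Mul(-1, Function('J')(Function('H')(Function('Y')(r), 6)))) = Add(-19121, Mul(-1, -8)) = Add(-19121, 8) = -19113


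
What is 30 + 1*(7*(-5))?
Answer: -5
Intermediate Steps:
30 + 1*(7*(-5)) = 30 + 1*(-35) = 30 - 35 = -5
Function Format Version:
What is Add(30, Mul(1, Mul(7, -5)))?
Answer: -5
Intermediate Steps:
Add(30, Mul(1, Mul(7, -5))) = Add(30, Mul(1, -35)) = Add(30, -35) = -5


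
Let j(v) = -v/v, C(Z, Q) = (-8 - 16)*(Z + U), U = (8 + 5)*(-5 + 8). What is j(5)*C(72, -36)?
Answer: 2664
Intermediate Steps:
U = 39 (U = 13*3 = 39)
C(Z, Q) = -936 - 24*Z (C(Z, Q) = (-8 - 16)*(Z + 39) = -24*(39 + Z) = -936 - 24*Z)
j(v) = -1 (j(v) = -1*1 = -1)
j(5)*C(72, -36) = -(-936 - 24*72) = -(-936 - 1728) = -1*(-2664) = 2664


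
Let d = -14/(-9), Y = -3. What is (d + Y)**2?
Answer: 169/81 ≈ 2.0864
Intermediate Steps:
d = 14/9 (d = -14*(-1/9) = 14/9 ≈ 1.5556)
(d + Y)**2 = (14/9 - 3)**2 = (-13/9)**2 = 169/81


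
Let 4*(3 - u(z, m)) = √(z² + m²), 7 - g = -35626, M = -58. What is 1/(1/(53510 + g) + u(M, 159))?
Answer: -76286439968/45296491942641 - 31785897796*√28645/226482459713205 ≈ -0.025437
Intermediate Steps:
g = 35633 (g = 7 - 1*(-35626) = 7 + 35626 = 35633)
u(z, m) = 3 - √(m² + z²)/4 (u(z, m) = 3 - √(z² + m²)/4 = 3 - √(m² + z²)/4)
1/(1/(53510 + g) + u(M, 159)) = 1/(1/(53510 + 35633) + (3 - √(159² + (-58)²)/4)) = 1/(1/89143 + (3 - √(25281 + 3364)/4)) = 1/(1/89143 + (3 - √28645/4)) = 1/(267430/89143 - √28645/4)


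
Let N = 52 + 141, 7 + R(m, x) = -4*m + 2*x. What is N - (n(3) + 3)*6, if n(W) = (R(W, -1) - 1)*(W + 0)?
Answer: 571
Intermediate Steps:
R(m, x) = -7 - 4*m + 2*x (R(m, x) = -7 + (-4*m + 2*x) = -7 - 4*m + 2*x)
n(W) = W*(-10 - 4*W) (n(W) = ((-7 - 4*W + 2*(-1)) - 1)*(W + 0) = ((-7 - 4*W - 2) - 1)*W = ((-9 - 4*W) - 1)*W = (-10 - 4*W)*W = W*(-10 - 4*W))
N = 193
N - (n(3) + 3)*6 = 193 - (-2*3*(5 + 2*3) + 3)*6 = 193 - (-2*3*(5 + 6) + 3)*6 = 193 - (-2*3*11 + 3)*6 = 193 - (-66 + 3)*6 = 193 - (-63)*6 = 193 - 1*(-378) = 193 + 378 = 571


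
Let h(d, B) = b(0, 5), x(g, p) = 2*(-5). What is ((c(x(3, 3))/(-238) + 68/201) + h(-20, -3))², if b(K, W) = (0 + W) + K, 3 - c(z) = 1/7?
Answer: 795305456401/28033809489 ≈ 28.370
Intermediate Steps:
x(g, p) = -10
c(z) = 20/7 (c(z) = 3 - 1/7 = 3 - 1*⅐ = 3 - ⅐ = 20/7)
b(K, W) = K + W (b(K, W) = W + K = K + W)
h(d, B) = 5 (h(d, B) = 0 + 5 = 5)
((c(x(3, 3))/(-238) + 68/201) + h(-20, -3))² = (((20/7)/(-238) + 68/201) + 5)² = (((20/7)*(-1/238) + 68*(1/201)) + 5)² = ((-10/833 + 68/201) + 5)² = (54634/167433 + 5)² = (891799/167433)² = 795305456401/28033809489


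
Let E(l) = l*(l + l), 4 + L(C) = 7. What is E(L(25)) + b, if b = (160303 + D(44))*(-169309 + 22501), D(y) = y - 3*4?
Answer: -23538460662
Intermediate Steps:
L(C) = 3 (L(C) = -4 + 7 = 3)
D(y) = -12 + y (D(y) = y - 12 = -12 + y)
b = -23538460680 (b = (160303 + (-12 + 44))*(-169309 + 22501) = (160303 + 32)*(-146808) = 160335*(-146808) = -23538460680)
E(l) = 2*l² (E(l) = l*(2*l) = 2*l²)
E(L(25)) + b = 2*3² - 23538460680 = 2*9 - 23538460680 = 18 - 23538460680 = -23538460662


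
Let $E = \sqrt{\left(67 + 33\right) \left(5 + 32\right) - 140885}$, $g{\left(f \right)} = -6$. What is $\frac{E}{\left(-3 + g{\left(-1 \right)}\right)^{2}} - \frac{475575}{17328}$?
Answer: $- \frac{158525}{5776} + \frac{i \sqrt{137185}}{81} \approx -27.445 + 4.5727 i$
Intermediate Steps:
$E = i \sqrt{137185}$ ($E = \sqrt{100 \cdot 37 - 140885} = \sqrt{3700 - 140885} = \sqrt{-137185} = i \sqrt{137185} \approx 370.38 i$)
$\frac{E}{\left(-3 + g{\left(-1 \right)}\right)^{2}} - \frac{475575}{17328} = \frac{i \sqrt{137185}}{\left(-3 - 6\right)^{2}} - \frac{475575}{17328} = \frac{i \sqrt{137185}}{\left(-9\right)^{2}} - \frac{158525}{5776} = \frac{i \sqrt{137185}}{81} - \frac{158525}{5776} = - \frac{158525}{5776} + \frac{i \sqrt{137185}}{81}$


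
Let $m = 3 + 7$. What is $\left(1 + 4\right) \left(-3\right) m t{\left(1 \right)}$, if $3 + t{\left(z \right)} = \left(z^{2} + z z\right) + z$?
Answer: $0$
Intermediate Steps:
$m = 10$
$t{\left(z \right)} = -3 + z + 2 z^{2}$ ($t{\left(z \right)} = -3 + \left(\left(z^{2} + z z\right) + z\right) = -3 + \left(\left(z^{2} + z^{2}\right) + z\right) = -3 + \left(2 z^{2} + z\right) = -3 + \left(z + 2 z^{2}\right) = -3 + z + 2 z^{2}$)
$\left(1 + 4\right) \left(-3\right) m t{\left(1 \right)} = \left(1 + 4\right) \left(-3\right) 10 \left(-3 + 1 + 2 \cdot 1^{2}\right) = 5 \left(-3\right) 10 \left(-3 + 1 + 2 \cdot 1\right) = \left(-15\right) 10 \left(-3 + 1 + 2\right) = \left(-150\right) 0 = 0$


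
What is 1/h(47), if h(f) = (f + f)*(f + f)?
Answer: 1/8836 ≈ 0.00011317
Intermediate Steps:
h(f) = 4*f² (h(f) = (2*f)*(2*f) = 4*f²)
1/h(47) = 1/(4*47²) = 1/(4*2209) = 1/8836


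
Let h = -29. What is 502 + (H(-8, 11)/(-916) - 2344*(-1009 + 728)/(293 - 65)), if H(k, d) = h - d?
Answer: 44261690/13053 ≈ 3390.9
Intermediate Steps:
H(k, d) = -29 - d
502 + (H(-8, 11)/(-916) - 2344*(-1009 + 728)/(293 - 65)) = 502 + ((-29 - 1*11)/(-916) - 2344*(-1009 + 728)/(293 - 65)) = 502 + ((-29 - 11)*(-1/916) - 2344/(228/(-281))) = 502 + (-40*(-1/916) - 2344/(228*(-1/281))) = 502 + (10/229 - 2344/(-228/281)) = 502 + (10/229 - 2344*(-281/228)) = 502 + (10/229 + 164666/57) = 502 + 37709084/13053 = 44261690/13053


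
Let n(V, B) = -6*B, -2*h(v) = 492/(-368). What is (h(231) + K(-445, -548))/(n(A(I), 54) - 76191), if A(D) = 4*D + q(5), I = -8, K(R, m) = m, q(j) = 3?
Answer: 100709/14078760 ≈ 0.0071533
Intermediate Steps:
h(v) = 123/184 (h(v) = -246/(-368) = -246*(-1)/368 = -½*(-123/92) = 123/184)
A(D) = 3 + 4*D (A(D) = 4*D + 3 = 3 + 4*D)
(h(231) + K(-445, -548))/(n(A(I), 54) - 76191) = (123/184 - 548)/(-6*54 - 76191) = -100709/(184*(-324 - 76191)) = -100709/184/(-76515) = -100709/184*(-1/76515) = 100709/14078760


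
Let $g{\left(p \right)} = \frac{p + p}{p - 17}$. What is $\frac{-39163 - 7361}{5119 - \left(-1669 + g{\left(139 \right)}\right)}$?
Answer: $- \frac{2837964}{413929} \approx -6.8562$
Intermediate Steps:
$g{\left(p \right)} = \frac{2 p}{-17 + p}$
$\frac{-39163 - 7361}{5119 - \left(-1669 + g{\left(139 \right)}\right)} = \frac{-39163 - 7361}{5119 + \left(1669 - 2 \cdot 139 \frac{1}{-17 + 139}\right)} = - \frac{46524}{5119 + \left(1669 - 2 \cdot 139 \cdot \frac{1}{122}\right)} = - \frac{46524}{5119 + \left(1669 - \frac{139}{61}\right)} = - \frac{46524}{5119 + \frac{101670}{61}} = - \frac{46524}{\frac{413929}{61}} = \left(-46524\right) \frac{61}{413929} = - \frac{2837964}{413929}$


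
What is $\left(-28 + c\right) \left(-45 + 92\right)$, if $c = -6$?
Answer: $-1598$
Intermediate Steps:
$\left(-28 + c\right) \left(-45 + 92\right) = \left(-28 - 6\right) \left(-45 + 92\right) = \left(-34\right) 47 = -1598$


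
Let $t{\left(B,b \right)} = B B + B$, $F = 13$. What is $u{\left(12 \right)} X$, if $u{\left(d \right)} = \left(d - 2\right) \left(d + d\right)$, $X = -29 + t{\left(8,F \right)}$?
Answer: $10320$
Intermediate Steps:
$t{\left(B,b \right)} = B + B^{2}$ ($t{\left(B,b \right)} = B^{2} + B = B + B^{2}$)
$X = 43$ ($X = -29 + 8 \left(1 + 8\right) = -29 + 8 \cdot 9 = -29 + 72 = 43$)
$u{\left(d \right)} = 2 d \left(-2 + d\right)$ ($u{\left(d \right)} = \left(-2 + d\right) 2 d = 2 d \left(-2 + d\right)$)
$u{\left(12 \right)} X = 2 \cdot 12 \left(-2 + 12\right) 43 = 2 \cdot 12 \cdot 10 \cdot 43 = 240 \cdot 43 = 10320$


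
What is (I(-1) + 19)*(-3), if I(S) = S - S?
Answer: -57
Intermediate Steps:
I(S) = 0
(I(-1) + 19)*(-3) = (0 + 19)*(-3) = 19*(-3) = -57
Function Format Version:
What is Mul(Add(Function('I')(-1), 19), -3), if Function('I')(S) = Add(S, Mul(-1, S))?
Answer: -57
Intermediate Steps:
Function('I')(S) = 0
Mul(Add(Function('I')(-1), 19), -3) = Mul(Add(0, 19), -3) = Mul(19, -3) = -57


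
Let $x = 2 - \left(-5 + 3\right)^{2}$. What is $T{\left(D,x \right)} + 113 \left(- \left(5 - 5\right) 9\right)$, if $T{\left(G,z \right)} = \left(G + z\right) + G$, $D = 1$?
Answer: $0$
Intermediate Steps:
$x = -2$ ($x = 2 - \left(-2\right)^{2} = 2 - 4 = -2$)
$T{\left(G,z \right)} = z + 2 G$
$T{\left(D,x \right)} + 113 \left(- \left(5 - 5\right) 9\right) = \left(-2 + 2 \cdot 1\right) + 113 \left(- \left(5 - 5\right) 9\right) = \left(-2 + 2\right) + 113 \left(- 0 \cdot 9\right) = 0 + 113 \left(\left(-1\right) 0\right) = 0 + 113 \cdot 0 = 0 + 0 = 0$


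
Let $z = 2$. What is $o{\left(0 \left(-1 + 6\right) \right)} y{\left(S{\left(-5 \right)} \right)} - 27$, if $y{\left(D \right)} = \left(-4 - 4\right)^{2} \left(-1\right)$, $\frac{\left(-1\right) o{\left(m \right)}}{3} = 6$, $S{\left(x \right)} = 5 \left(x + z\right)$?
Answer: $1125$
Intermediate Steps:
$S{\left(x \right)} = 10 + 5 x$ ($S{\left(x \right)} = 5 \left(x + 2\right) = 5 \left(2 + x\right) = 10 + 5 x$)
$o{\left(m \right)} = -18$ ($o{\left(m \right)} = \left(-3\right) 6 = -18$)
$y{\left(D \right)} = -64$ ($y{\left(D \right)} = \left(-8\right)^{2} \left(-1\right) = 64 \left(-1\right) = -64$)
$o{\left(0 \left(-1 + 6\right) \right)} y{\left(S{\left(-5 \right)} \right)} - 27 = \left(-18\right) \left(-64\right) - 27 = 1152 - 27 = 1125$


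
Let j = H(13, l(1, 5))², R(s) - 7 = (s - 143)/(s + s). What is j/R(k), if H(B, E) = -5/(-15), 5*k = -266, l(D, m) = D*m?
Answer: 532/42345 ≈ 0.012563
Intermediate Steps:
k = -266/5 (k = (⅕)*(-266) = -266/5 ≈ -53.200)
H(B, E) = ⅓ (H(B, E) = -5*(-1/15) = ⅓)
R(s) = 7 + (-143 + s)/(2*s) (R(s) = 7 + (s - 143)/(s + s) = 7 + (-143 + s)/((2*s)) = 7 + (-143 + s)*(1/(2*s)) = 7 + (-143 + s)/(2*s))
j = ⅑ (j = (⅓)² = ⅑ ≈ 0.11111)
j/R(k) = 1/(9*(((-143 + 15*(-266/5))/(2*(-266/5))))) = 1/(9*(((½)*(-5/266)*(-143 - 798)))) = 1/(9*(((½)*(-5/266)*(-941)))) = 1/(9*(4705/532)) = (⅑)*(532/4705) = 532/42345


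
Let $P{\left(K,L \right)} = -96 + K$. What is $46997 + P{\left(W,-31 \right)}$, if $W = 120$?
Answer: $47021$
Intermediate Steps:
$46997 + P{\left(W,-31 \right)} = 46997 + \left(-96 + 120\right) = 46997 + 24 = 47021$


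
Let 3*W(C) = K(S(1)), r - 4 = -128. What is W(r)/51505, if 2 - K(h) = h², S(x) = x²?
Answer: 1/154515 ≈ 6.4719e-6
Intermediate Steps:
r = -124 (r = 4 - 128 = -124)
K(h) = 2 - h²
W(C) = ⅓ (W(C) = (2 - (1²)²)/3 = (2 - 1*1²)/3 = (2 - 1*1)/3 = (2 - 1)/3 = (⅓)*1 = ⅓)
W(r)/51505 = (⅓)/51505 = (⅓)*(1/51505) = 1/154515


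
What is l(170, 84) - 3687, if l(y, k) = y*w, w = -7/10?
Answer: -3806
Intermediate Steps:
w = -7/10 (w = -7*1/10 = -7/10 ≈ -0.70000)
l(y, k) = -7*y/10 (l(y, k) = y*(-7/10) = -7*y/10)
l(170, 84) - 3687 = -7/10*170 - 3687 = -119 - 3687 = -3806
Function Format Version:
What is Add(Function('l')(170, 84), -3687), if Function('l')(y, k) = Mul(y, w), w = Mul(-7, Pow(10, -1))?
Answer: -3806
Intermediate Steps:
w = Rational(-7, 10) (w = Mul(-7, Rational(1, 10)) = Rational(-7, 10) ≈ -0.70000)
Function('l')(y, k) = Mul(Rational(-7, 10), y) (Function('l')(y, k) = Mul(y, Rational(-7, 10)) = Mul(Rational(-7, 10), y))
Add(Function('l')(170, 84), -3687) = Add(Mul(Rational(-7, 10), 170), -3687) = Add(-119, -3687) = -3806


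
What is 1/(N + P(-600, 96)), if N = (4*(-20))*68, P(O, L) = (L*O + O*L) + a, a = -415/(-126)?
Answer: -126/15200225 ≈ -8.2894e-6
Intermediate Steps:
a = 415/126 (a = -415*(-1/126) = 415/126 ≈ 3.2937)
P(O, L) = 415/126 + 2*L*O (P(O, L) = (L*O + O*L) + 415/126 = (L*O + L*O) + 415/126 = 2*L*O + 415/126 = 415/126 + 2*L*O)
N = -5440 (N = -80*68 = -5440)
1/(N + P(-600, 96)) = 1/(-5440 + (415/126 + 2*96*(-600))) = 1/(-5440 + (415/126 - 115200)) = 1/(-5440 - 14514785/126) = 1/(-15200225/126) = -126/15200225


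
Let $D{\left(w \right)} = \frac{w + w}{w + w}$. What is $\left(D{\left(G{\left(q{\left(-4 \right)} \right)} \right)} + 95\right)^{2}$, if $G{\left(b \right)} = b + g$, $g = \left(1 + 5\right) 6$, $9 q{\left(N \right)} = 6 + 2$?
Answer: $9216$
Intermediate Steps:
$q{\left(N \right)} = \frac{8}{9}$ ($q{\left(N \right)} = \frac{6 + 2}{9} = \frac{1}{9} \cdot 8 = \frac{8}{9}$)
$g = 36$ ($g = 6 \cdot 6 = 36$)
$G{\left(b \right)} = 36 + b$ ($G{\left(b \right)} = b + 36 = 36 + b$)
$D{\left(w \right)} = 1$ ($D{\left(w \right)} = \frac{2 w}{2 w} = 2 w \frac{1}{2 w} = 1$)
$\left(D{\left(G{\left(q{\left(-4 \right)} \right)} \right)} + 95\right)^{2} = \left(1 + 95\right)^{2} = 96^{2} = 9216$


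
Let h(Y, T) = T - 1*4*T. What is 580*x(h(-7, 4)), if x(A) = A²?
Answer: 83520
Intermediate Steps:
h(Y, T) = -3*T (h(Y, T) = T - 4*T = -3*T)
580*x(h(-7, 4)) = 580*(-3*4)² = 580*(-12)² = 580*144 = 83520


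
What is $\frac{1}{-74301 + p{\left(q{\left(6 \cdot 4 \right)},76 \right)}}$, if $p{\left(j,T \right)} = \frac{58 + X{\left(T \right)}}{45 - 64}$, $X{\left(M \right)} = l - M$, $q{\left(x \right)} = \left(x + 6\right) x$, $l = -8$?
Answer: $- \frac{19}{1411693} \approx -1.3459 \cdot 10^{-5}$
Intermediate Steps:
$q{\left(x \right)} = x \left(6 + x\right)$ ($q{\left(x \right)} = \left(6 + x\right) x = x \left(6 + x\right)$)
$X{\left(M \right)} = -8 - M$
$p{\left(j,T \right)} = - \frac{50}{19} + \frac{T}{19}$ ($p{\left(j,T \right)} = \frac{58 - \left(8 + T\right)}{45 - 64} = \frac{50 - T}{-19} = \left(50 - T\right) \left(- \frac{1}{19}\right) = - \frac{50}{19} + \frac{T}{19}$)
$\frac{1}{-74301 + p{\left(q{\left(6 \cdot 4 \right)},76 \right)}} = \frac{1}{-74301 + \left(- \frac{50}{19} + \frac{1}{19} \cdot 76\right)} = \frac{1}{-74301 + \left(- \frac{50}{19} + 4\right)} = \frac{1}{-74301 + \frac{26}{19}} = \frac{1}{- \frac{1411693}{19}} = - \frac{19}{1411693}$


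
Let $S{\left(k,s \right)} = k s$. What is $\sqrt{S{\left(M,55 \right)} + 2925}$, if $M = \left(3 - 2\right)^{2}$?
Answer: $2 \sqrt{745} \approx 54.589$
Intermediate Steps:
$M = 1$ ($M = 1^{2} = 1$)
$\sqrt{S{\left(M,55 \right)} + 2925} = \sqrt{1 \cdot 55 + 2925} = \sqrt{55 + 2925} = \sqrt{2980} = 2 \sqrt{745}$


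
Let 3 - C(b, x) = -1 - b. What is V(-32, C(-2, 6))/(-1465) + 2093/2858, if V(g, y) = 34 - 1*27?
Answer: 3046239/4186970 ≈ 0.72755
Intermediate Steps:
C(b, x) = 4 + b (C(b, x) = 3 - (-1 - b) = 3 + (1 + b) = 4 + b)
V(g, y) = 7 (V(g, y) = 34 - 27 = 7)
V(-32, C(-2, 6))/(-1465) + 2093/2858 = 7/(-1465) + 2093/2858 = 7*(-1/1465) + 2093*(1/2858) = -7/1465 + 2093/2858 = 3046239/4186970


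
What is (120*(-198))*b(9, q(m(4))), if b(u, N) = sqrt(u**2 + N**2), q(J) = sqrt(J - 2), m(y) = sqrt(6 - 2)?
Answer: -213840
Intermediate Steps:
m(y) = 2 (m(y) = sqrt(4) = 2)
q(J) = sqrt(-2 + J)
b(u, N) = sqrt(N**2 + u**2)
(120*(-198))*b(9, q(m(4))) = (120*(-198))*sqrt((sqrt(-2 + 2))**2 + 9**2) = -23760*sqrt((sqrt(0))**2 + 81) = -23760*sqrt(0**2 + 81) = -23760*sqrt(0 + 81) = -23760*sqrt(81) = -23760*9 = -213840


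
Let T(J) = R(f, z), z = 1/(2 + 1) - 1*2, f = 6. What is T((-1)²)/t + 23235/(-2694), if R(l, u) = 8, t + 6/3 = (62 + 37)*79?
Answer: -60550971/7021462 ≈ -8.6237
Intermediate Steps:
z = -5/3 (z = 1/3 - 2 = ⅓ - 2 = -5/3 ≈ -1.6667)
t = 7819 (t = -2 + (62 + 37)*79 = -2 + 99*79 = -2 + 7821 = 7819)
T(J) = 8
T((-1)²)/t + 23235/(-2694) = 8/7819 + 23235/(-2694) = 8*(1/7819) + 23235*(-1/2694) = 8/7819 - 7745/898 = -60550971/7021462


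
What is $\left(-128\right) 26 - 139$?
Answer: $-3467$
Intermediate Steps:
$\left(-128\right) 26 - 139 = -3328 - 139 = -3467$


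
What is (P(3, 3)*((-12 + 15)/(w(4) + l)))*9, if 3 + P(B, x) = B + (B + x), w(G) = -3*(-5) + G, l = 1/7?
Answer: 567/67 ≈ 8.4627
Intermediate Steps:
l = ⅐ ≈ 0.14286
w(G) = 15 + G
P(B, x) = -3 + x + 2*B (P(B, x) = -3 + (B + (B + x)) = -3 + (x + 2*B) = -3 + x + 2*B)
(P(3, 3)*((-12 + 15)/(w(4) + l)))*9 = ((-3 + 3 + 2*3)*((-12 + 15)/((15 + 4) + ⅐)))*9 = ((-3 + 3 + 6)*(3/(19 + ⅐)))*9 = (6*(3/(134/7)))*9 = (6*(3*(7/134)))*9 = (6*(21/134))*9 = (63/67)*9 = 567/67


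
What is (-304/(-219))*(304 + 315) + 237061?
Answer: 52104535/219 ≈ 2.3792e+5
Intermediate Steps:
(-304/(-219))*(304 + 315) + 237061 = -304*(-1/219)*619 + 237061 = (304/219)*619 + 237061 = 188176/219 + 237061 = 52104535/219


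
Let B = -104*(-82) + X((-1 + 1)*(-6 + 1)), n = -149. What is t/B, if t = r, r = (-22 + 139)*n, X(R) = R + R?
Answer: -1341/656 ≈ -2.0442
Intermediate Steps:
X(R) = 2*R
r = -17433 (r = (-22 + 139)*(-149) = 117*(-149) = -17433)
t = -17433
B = 8528 (B = -104*(-82) + 2*((-1 + 1)*(-6 + 1)) = 8528 + 2*(0*(-5)) = 8528 + 2*0 = 8528 + 0 = 8528)
t/B = -17433/8528 = -17433*1/8528 = -1341/656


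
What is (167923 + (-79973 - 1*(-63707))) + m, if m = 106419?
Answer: 258076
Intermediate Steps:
(167923 + (-79973 - 1*(-63707))) + m = (167923 + (-79973 - 1*(-63707))) + 106419 = (167923 + (-79973 + 63707)) + 106419 = (167923 - 16266) + 106419 = 151657 + 106419 = 258076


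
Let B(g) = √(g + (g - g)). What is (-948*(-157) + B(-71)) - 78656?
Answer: 70180 + I*√71 ≈ 70180.0 + 8.4261*I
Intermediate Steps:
B(g) = √g (B(g) = √(g + 0) = √g)
(-948*(-157) + B(-71)) - 78656 = (-948*(-157) + √(-71)) - 78656 = (148836 + I*√71) - 78656 = 70180 + I*√71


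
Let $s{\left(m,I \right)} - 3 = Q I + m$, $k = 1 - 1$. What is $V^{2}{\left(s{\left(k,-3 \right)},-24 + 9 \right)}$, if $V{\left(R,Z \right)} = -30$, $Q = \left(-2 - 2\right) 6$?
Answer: $900$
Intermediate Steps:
$Q = -24$ ($Q = \left(-4\right) 6 = -24$)
$k = 0$ ($k = 1 - 1 = 0$)
$s{\left(m,I \right)} = 3 + m - 24 I$ ($s{\left(m,I \right)} = 3 - \left(- m + 24 I\right) = 3 + m - 24 I$)
$V^{2}{\left(s{\left(k,-3 \right)},-24 + 9 \right)} = \left(-30\right)^{2} = 900$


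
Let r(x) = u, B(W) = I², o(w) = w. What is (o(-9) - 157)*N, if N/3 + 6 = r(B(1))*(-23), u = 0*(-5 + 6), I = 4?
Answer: 2988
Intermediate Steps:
B(W) = 16 (B(W) = 4² = 16)
u = 0 (u = 0*1 = 0)
r(x) = 0
N = -18 (N = -18 + 3*(0*(-23)) = -18 + 3*0 = -18 + 0 = -18)
(o(-9) - 157)*N = (-9 - 157)*(-18) = -166*(-18) = 2988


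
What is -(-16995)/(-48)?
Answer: -5665/16 ≈ -354.06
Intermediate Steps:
-(-16995)/(-48) = -(-16995)*(-1)/48 = -309*55/48 = -5665/16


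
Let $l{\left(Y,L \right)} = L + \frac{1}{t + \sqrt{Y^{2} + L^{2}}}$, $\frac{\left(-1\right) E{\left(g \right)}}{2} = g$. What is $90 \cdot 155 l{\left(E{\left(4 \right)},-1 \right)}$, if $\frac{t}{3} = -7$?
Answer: $- \frac{2769075}{188} - \frac{6975 \sqrt{65}}{188} \approx -15028.0$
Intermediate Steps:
$t = -21$ ($t = 3 \left(-7\right) = -21$)
$E{\left(g \right)} = - 2 g$
$l{\left(Y,L \right)} = L + \frac{1}{-21 + \sqrt{L^{2} + Y^{2}}}$ ($l{\left(Y,L \right)} = L + \frac{1}{-21 + \sqrt{Y^{2} + L^{2}}} = L + \frac{1}{-21 + \sqrt{L^{2} + Y^{2}}}$)
$90 \cdot 155 l{\left(E{\left(4 \right)},-1 \right)} = 90 \cdot 155 \frac{1 - -21 - \sqrt{\left(-1\right)^{2} + \left(\left(-2\right) 4\right)^{2}}}{-21 + \sqrt{\left(-1\right)^{2} + \left(\left(-2\right) 4\right)^{2}}} = 13950 \frac{1 + 21 - \sqrt{1 + \left(-8\right)^{2}}}{-21 + \sqrt{1 + \left(-8\right)^{2}}} = 13950 \frac{1 + 21 - \sqrt{1 + 64}}{-21 + \sqrt{1 + 64}} = 13950 \frac{1 + 21 - \sqrt{65}}{-21 + \sqrt{65}} = 13950 \frac{22 - \sqrt{65}}{-21 + \sqrt{65}} = \frac{13950 \left(22 - \sqrt{65}\right)}{-21 + \sqrt{65}}$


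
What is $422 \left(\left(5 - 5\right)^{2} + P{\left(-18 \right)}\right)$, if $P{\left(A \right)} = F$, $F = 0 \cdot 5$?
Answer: $0$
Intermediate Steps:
$F = 0$
$P{\left(A \right)} = 0$
$422 \left(\left(5 - 5\right)^{2} + P{\left(-18 \right)}\right) = 422 \left(\left(5 - 5\right)^{2} + 0\right) = 422 \left(0^{2} + 0\right) = 422 \left(0 + 0\right) = 422 \cdot 0 = 0$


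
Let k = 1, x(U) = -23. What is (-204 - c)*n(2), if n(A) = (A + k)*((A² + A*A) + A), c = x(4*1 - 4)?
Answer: -5430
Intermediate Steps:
c = -23
n(A) = (1 + A)*(A + 2*A²) (n(A) = (A + 1)*((A² + A*A) + A) = (1 + A)*((A² + A²) + A) = (1 + A)*(2*A² + A) = (1 + A)*(A + 2*A²))
(-204 - c)*n(2) = (-204 - 1*(-23))*(2*(1 + 2*2² + 3*2)) = (-204 + 23)*(2*(1 + 2*4 + 6)) = -362*(1 + 8 + 6) = -362*15 = -181*30 = -5430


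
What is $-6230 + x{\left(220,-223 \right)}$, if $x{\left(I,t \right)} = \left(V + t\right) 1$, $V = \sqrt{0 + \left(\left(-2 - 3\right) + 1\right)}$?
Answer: $-6453 + 2 i \approx -6453.0 + 2.0 i$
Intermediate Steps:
$V = 2 i$ ($V = \sqrt{0 + \left(-5 + 1\right)} = \sqrt{0 - 4} = \sqrt{-4} = 2 i \approx 2.0 i$)
$x{\left(I,t \right)} = t + 2 i$ ($x{\left(I,t \right)} = \left(2 i + t\right) 1 = \left(t + 2 i\right) 1 = t + 2 i$)
$-6230 + x{\left(220,-223 \right)} = -6230 - \left(223 - 2 i\right) = -6453 + 2 i$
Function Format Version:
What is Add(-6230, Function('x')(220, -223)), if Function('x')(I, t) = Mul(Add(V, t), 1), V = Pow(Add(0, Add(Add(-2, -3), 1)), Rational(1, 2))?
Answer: Add(-6453, Mul(2, I)) ≈ Add(-6453.0, Mul(2.0000, I))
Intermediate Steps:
V = Mul(2, I) (V = Pow(Add(0, Add(-5, 1)), Rational(1, 2)) = Pow(Add(0, -4), Rational(1, 2)) = Pow(-4, Rational(1, 2)) = Mul(2, I) ≈ Mul(2.0000, I))
Function('x')(I, t) = Add(t, Mul(2, I)) (Function('x')(I, t) = Mul(Add(Mul(2, I), t), 1) = Mul(Add(t, Mul(2, I)), 1) = Add(t, Mul(2, I)))
Add(-6230, Function('x')(220, -223)) = Add(-6230, Add(-223, Mul(2, I))) = Add(-6453, Mul(2, I))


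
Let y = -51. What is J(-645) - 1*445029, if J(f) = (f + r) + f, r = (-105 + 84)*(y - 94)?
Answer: -443274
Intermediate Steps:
r = 3045 (r = (-105 + 84)*(-51 - 94) = -21*(-145) = 3045)
J(f) = 3045 + 2*f (J(f) = (f + 3045) + f = (3045 + f) + f = 3045 + 2*f)
J(-645) - 1*445029 = (3045 + 2*(-645)) - 1*445029 = (3045 - 1290) - 445029 = 1755 - 445029 = -443274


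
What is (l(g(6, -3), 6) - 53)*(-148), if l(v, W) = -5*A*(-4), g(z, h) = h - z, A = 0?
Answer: 7844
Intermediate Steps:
l(v, W) = 0 (l(v, W) = -5*0*(-4) = 0*(-4) = 0)
(l(g(6, -3), 6) - 53)*(-148) = (0 - 53)*(-148) = -53*(-148) = 7844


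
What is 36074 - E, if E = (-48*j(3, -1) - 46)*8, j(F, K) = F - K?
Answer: 37978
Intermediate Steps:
E = -1904 (E = (-48*(3 - 1*(-1)) - 46)*8 = (-48*(3 + 1) - 46)*8 = (-48*4 - 46)*8 = (-192 - 46)*8 = -238*8 = -1904)
36074 - E = 36074 - 1*(-1904) = 36074 + 1904 = 37978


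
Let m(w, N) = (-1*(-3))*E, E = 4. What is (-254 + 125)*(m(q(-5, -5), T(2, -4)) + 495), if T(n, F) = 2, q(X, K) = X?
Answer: -65403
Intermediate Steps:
m(w, N) = 12 (m(w, N) = -1*(-3)*4 = 3*4 = 12)
(-254 + 125)*(m(q(-5, -5), T(2, -4)) + 495) = (-254 + 125)*(12 + 495) = -129*507 = -65403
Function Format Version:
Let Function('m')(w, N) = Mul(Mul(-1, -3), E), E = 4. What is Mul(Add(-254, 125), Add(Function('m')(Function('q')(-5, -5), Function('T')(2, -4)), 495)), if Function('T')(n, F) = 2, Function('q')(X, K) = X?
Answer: -65403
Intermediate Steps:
Function('m')(w, N) = 12 (Function('m')(w, N) = Mul(Mul(-1, -3), 4) = Mul(3, 4) = 12)
Mul(Add(-254, 125), Add(Function('m')(Function('q')(-5, -5), Function('T')(2, -4)), 495)) = Mul(Add(-254, 125), Add(12, 495)) = Mul(-129, 507) = -65403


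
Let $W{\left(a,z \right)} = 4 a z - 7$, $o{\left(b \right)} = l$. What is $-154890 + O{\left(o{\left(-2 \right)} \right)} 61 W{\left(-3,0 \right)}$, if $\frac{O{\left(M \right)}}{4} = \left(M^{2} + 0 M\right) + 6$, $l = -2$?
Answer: $-171970$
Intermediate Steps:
$o{\left(b \right)} = -2$
$W{\left(a,z \right)} = -7 + 4 a z$ ($W{\left(a,z \right)} = 4 a z - 7 = -7 + 4 a z$)
$O{\left(M \right)} = 24 + 4 M^{2}$ ($O{\left(M \right)} = 4 \left(\left(M^{2} + 0 M\right) + 6\right) = 4 \left(\left(M^{2} + 0\right) + 6\right) = 4 \left(M^{2} + 6\right) = 4 \left(6 + M^{2}\right) = 24 + 4 M^{2}$)
$-154890 + O{\left(o{\left(-2 \right)} \right)} 61 W{\left(-3,0 \right)} = -154890 + \left(24 + 4 \left(-2\right)^{2}\right) 61 \left(-7 + 4 \left(-3\right) 0\right) = -154890 + \left(24 + 4 \cdot 4\right) 61 \left(-7 + 0\right) = -154890 + \left(24 + 16\right) 61 \left(-7\right) = -154890 + 40 \cdot 61 \left(-7\right) = -154890 + 2440 \left(-7\right) = -154890 - 17080 = -171970$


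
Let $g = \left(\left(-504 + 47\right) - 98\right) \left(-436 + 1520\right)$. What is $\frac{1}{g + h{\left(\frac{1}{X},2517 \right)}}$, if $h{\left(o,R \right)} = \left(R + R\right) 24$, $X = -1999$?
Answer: $- \frac{1}{480804} \approx -2.0799 \cdot 10^{-6}$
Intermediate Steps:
$h{\left(o,R \right)} = 48 R$ ($h{\left(o,R \right)} = 2 R 24 = 48 R$)
$g = -601620$ ($g = \left(-457 - 98\right) 1084 = \left(-555\right) 1084 = -601620$)
$\frac{1}{g + h{\left(\frac{1}{X},2517 \right)}} = \frac{1}{-601620 + 48 \cdot 2517} = \frac{1}{-601620 + 120816} = \frac{1}{-480804} = - \frac{1}{480804}$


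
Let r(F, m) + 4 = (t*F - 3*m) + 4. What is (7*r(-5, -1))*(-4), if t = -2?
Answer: -364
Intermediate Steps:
r(F, m) = -3*m - 2*F (r(F, m) = -4 + ((-2*F - 3*m) + 4) = -4 + ((-3*m - 2*F) + 4) = -4 + (4 - 3*m - 2*F) = -3*m - 2*F)
(7*r(-5, -1))*(-4) = (7*(-3*(-1) - 2*(-5)))*(-4) = (7*(3 + 10))*(-4) = (7*13)*(-4) = 91*(-4) = -364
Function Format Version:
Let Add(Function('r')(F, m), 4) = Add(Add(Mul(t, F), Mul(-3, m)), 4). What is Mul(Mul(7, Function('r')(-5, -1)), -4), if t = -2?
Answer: -364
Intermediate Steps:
Function('r')(F, m) = Add(Mul(-3, m), Mul(-2, F)) (Function('r')(F, m) = Add(-4, Add(Add(Mul(-2, F), Mul(-3, m)), 4)) = Add(-4, Add(Add(Mul(-3, m), Mul(-2, F)), 4)) = Add(-4, Add(4, Mul(-3, m), Mul(-2, F))) = Add(Mul(-3, m), Mul(-2, F)))
Mul(Mul(7, Function('r')(-5, -1)), -4) = Mul(Mul(7, Add(Mul(-3, -1), Mul(-2, -5))), -4) = Mul(Mul(7, Add(3, 10)), -4) = Mul(Mul(7, 13), -4) = Mul(91, -4) = -364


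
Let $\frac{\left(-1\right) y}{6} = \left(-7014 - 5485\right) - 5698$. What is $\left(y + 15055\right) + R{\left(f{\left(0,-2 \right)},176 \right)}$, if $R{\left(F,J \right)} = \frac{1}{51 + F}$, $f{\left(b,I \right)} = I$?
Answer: $\frac{6087614}{49} \approx 1.2424 \cdot 10^{5}$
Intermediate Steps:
$y = 109182$ ($y = - 6 \left(\left(-7014 - 5485\right) - 5698\right) = - 6 \left(-12499 - 5698\right) = \left(-6\right) \left(-18197\right) = 109182$)
$\left(y + 15055\right) + R{\left(f{\left(0,-2 \right)},176 \right)} = \left(109182 + 15055\right) + \frac{1}{51 - 2} = 124237 + \frac{1}{49} = \frac{6087614}{49}$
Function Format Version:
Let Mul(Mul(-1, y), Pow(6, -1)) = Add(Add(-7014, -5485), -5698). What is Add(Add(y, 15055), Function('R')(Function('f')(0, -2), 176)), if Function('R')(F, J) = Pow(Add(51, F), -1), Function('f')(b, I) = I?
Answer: Rational(6087614, 49) ≈ 1.2424e+5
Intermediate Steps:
y = 109182 (y = Mul(-6, Add(Add(-7014, -5485), -5698)) = Mul(-6, Add(-12499, -5698)) = Mul(-6, -18197) = 109182)
Add(Add(y, 15055), Function('R')(Function('f')(0, -2), 176)) = Add(Add(109182, 15055), Pow(Add(51, -2), -1)) = Add(124237, Pow(49, -1)) = Add(124237, Rational(1, 49)) = Rational(6087614, 49)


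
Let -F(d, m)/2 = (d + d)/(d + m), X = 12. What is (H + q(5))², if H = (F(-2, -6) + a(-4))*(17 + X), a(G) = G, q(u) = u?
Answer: 19600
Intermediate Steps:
F(d, m) = -4*d/(d + m) (F(d, m) = -2*(d + d)/(d + m) = -2*2*d/(d + m) = -4*d/(d + m))
H = -145 (H = (-4*(-2)/(-2 - 6) - 4)*(17 + 12) = (-4*(-2)/(-8) - 4)*29 = (-4*(-2)*(-⅛) - 4)*29 = (-1 - 4)*29 = -5*29 = -145)
(H + q(5))² = (-145 + 5)² = (-140)² = 19600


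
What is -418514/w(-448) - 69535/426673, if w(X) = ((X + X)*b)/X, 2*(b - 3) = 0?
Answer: -89284520566/1280019 ≈ -69753.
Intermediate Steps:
b = 3 (b = 3 + (1/2)*0 = 3 + 0 = 3)
w(X) = 6 (w(X) = ((X + X)*3)/X = ((2*X)*3)/X = (6*X)/X = 6)
-418514/w(-448) - 69535/426673 = -418514/6 - 69535/426673 = -418514*1/6 - 69535*1/426673 = -209257/3 - 69535/426673 = -89284520566/1280019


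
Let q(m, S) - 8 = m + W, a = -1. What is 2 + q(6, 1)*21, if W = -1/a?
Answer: 317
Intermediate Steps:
W = 1 (W = -1/(-1) = -1*(-1) = 1)
q(m, S) = 9 + m (q(m, S) = 8 + (m + 1) = 8 + (1 + m) = 9 + m)
2 + q(6, 1)*21 = 2 + (9 + 6)*21 = 2 + 15*21 = 2 + 315 = 317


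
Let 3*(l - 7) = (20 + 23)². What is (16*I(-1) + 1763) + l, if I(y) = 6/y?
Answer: 6871/3 ≈ 2290.3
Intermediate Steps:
l = 1870/3 (l = 7 + (20 + 23)²/3 = 7 + (⅓)*43² = 7 + (⅓)*1849 = 7 + 1849/3 = 1870/3 ≈ 623.33)
(16*I(-1) + 1763) + l = (16*(6/(-1)) + 1763) + 1870/3 = (16*(6*(-1)) + 1763) + 1870/3 = (16*(-6) + 1763) + 1870/3 = (-96 + 1763) + 1870/3 = 1667 + 1870/3 = 6871/3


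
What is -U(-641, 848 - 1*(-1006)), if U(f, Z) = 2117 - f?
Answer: -2758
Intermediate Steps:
-U(-641, 848 - 1*(-1006)) = -(2117 - 1*(-641)) = -(2117 + 641) = -1*2758 = -2758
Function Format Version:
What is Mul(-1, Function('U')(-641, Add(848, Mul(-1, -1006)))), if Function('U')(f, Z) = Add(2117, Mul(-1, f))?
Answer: -2758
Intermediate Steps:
Mul(-1, Function('U')(-641, Add(848, Mul(-1, -1006)))) = Mul(-1, Add(2117, Mul(-1, -641))) = Mul(-1, Add(2117, 641)) = Mul(-1, 2758) = -2758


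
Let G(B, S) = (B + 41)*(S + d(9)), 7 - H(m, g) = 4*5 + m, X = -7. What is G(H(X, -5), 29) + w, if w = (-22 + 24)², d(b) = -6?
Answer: 809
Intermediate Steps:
H(m, g) = -13 - m (H(m, g) = 7 - (4*5 + m) = 7 - (20 + m) = 7 + (-20 - m) = -13 - m)
G(B, S) = (-6 + S)*(41 + B) (G(B, S) = (B + 41)*(S - 6) = (41 + B)*(-6 + S) = (-6 + S)*(41 + B))
w = 4 (w = 2² = 4)
G(H(X, -5), 29) + w = (-246 - 6*(-13 - 1*(-7)) + 41*29 + (-13 - 1*(-7))*29) + 4 = (-246 - 6*(-13 + 7) + 1189 + (-13 + 7)*29) + 4 = (-246 - 6*(-6) + 1189 - 6*29) + 4 = (-246 + 36 + 1189 - 174) + 4 = 805 + 4 = 809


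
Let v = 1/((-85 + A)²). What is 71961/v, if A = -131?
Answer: 3357412416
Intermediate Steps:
v = 1/46656 (v = 1/((-85 - 131)²) = 1/((-216)²) = 1/46656 ≈ 2.1433e-5)
71961/v = 71961/(1/46656) = 71961*46656 = 3357412416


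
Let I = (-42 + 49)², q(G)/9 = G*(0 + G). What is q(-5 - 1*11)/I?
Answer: 2304/49 ≈ 47.020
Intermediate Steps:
q(G) = 9*G² (q(G) = 9*(G*(0 + G)) = 9*(G*G) = 9*G²)
I = 49 (I = 7² = 49)
q(-5 - 1*11)/I = (9*(-5 - 1*11)²)/49 = (9*(-5 - 11)²)*(1/49) = (9*(-16)²)*(1/49) = (9*256)*(1/49) = 2304*(1/49) = 2304/49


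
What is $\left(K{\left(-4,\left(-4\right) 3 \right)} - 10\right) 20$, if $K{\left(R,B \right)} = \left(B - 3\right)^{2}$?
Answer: $4300$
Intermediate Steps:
$K{\left(R,B \right)} = \left(-3 + B\right)^{2}$
$\left(K{\left(-4,\left(-4\right) 3 \right)} - 10\right) 20 = \left(\left(-3 - 12\right)^{2} - 10\right) 20 = \left(\left(-15\right)^{2} - 10\right) 20 = \left(225 - 10\right) 20 = 215 \cdot 20 = 4300$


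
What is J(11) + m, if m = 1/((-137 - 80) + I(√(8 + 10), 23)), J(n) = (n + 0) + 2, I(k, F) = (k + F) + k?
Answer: 244069/18782 - 3*√2/18782 ≈ 12.995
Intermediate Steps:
I(k, F) = F + 2*k (I(k, F) = (F + k) + k = F + 2*k)
J(n) = 2 + n (J(n) = n + 2 = 2 + n)
m = 1/(-194 + 6*√2) (m = 1/((-137 - 80) + (23 + 2*√(8 + 10))) = 1/(-217 + (23 + 2*√18)) = 1/(-217 + (23 + 2*(3*√2))) = 1/(-217 + (23 + 6*√2)) = 1/(-194 + 6*√2) ≈ -0.0053904)
J(11) + m = (2 + 11) + (-97/18782 - 3*√2/18782) = 13 + (-97/18782 - 3*√2/18782) = 244069/18782 - 3*√2/18782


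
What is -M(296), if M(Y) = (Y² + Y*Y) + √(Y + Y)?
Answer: -175232 - 4*√37 ≈ -1.7526e+5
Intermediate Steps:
M(Y) = 2*Y² + √2*√Y (M(Y) = (Y² + Y²) + √(2*Y) = 2*Y² + √2*√Y)
-M(296) = -(2*296² + √2*√296) = -(2*87616 + √2*(2*√74)) = -(175232 + 4*√37) = -175232 - 4*√37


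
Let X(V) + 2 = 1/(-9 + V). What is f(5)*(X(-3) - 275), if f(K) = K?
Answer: -16625/12 ≈ -1385.4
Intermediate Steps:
X(V) = -2 + 1/(-9 + V)
f(5)*(X(-3) - 275) = 5*((19 - 2*(-3))/(-9 - 3) - 275) = 5*((19 + 6)/(-12) - 275) = 5*(-1/12*25 - 275) = 5*(-25/12 - 275) = 5*(-3325/12) = -16625/12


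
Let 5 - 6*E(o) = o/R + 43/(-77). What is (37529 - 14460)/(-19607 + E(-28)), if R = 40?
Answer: -106578780/90579521 ≈ -1.1766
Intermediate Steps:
E(o) = 214/231 - o/240 (E(o) = ⅚ - (o/40 + 43/(-77))/6 = ⅚ - (o*(1/40) + 43*(-1/77))/6 = ⅚ - (o/40 - 43/77)/6 = ⅚ - (-43/77 + o/40)/6 = ⅚ + (43/462 - o/240) = 214/231 - o/240)
(37529 - 14460)/(-19607 + E(-28)) = (37529 - 14460)/(-19607 + (214/231 - 1/240*(-28))) = 23069/(-19607 + (214/231 + 7/60)) = 23069/(-19607 + 4819/4620) = 23069/(-90579521/4620) = 23069*(-4620/90579521) = -106578780/90579521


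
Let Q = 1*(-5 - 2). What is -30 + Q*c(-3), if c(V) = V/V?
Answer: -37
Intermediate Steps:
c(V) = 1
Q = -7 (Q = 1*(-7) = -7)
-30 + Q*c(-3) = -30 - 7*1 = -30 - 7 = -37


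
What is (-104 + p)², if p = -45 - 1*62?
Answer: 44521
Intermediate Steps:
p = -107 (p = -45 - 62 = -107)
(-104 + p)² = (-104 - 107)² = (-211)² = 44521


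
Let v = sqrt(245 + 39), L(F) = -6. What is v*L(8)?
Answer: -12*sqrt(71) ≈ -101.11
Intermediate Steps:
v = 2*sqrt(71) (v = sqrt(284) = 2*sqrt(71) ≈ 16.852)
v*L(8) = (2*sqrt(71))*(-6) = -12*sqrt(71)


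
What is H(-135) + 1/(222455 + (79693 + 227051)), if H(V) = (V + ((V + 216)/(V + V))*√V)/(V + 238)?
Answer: -71441762/54507497 - 9*I*√15/1030 ≈ -1.3107 - 0.033842*I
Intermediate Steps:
H(V) = (V + (216 + V)/(2*√V))/(238 + V) (H(V) = (V + ((216 + V)/((2*V)))*√V)/(238 + V) = (V + ((216 + V)*(1/(2*V)))*√V)/(238 + V) = (V + ((216 + V)/(2*V))*√V)/(238 + V) = (V + (216 + V)/(2*√V))/(238 + V))
H(-135) + 1/(222455 + (79693 + 227051)) = (108 + (-135)^(3/2) + (½)*(-135))/(√(-135)*(238 - 135)) + 1/(222455 + (79693 + 227051)) = -I*√15/45*(108 - 405*I*√15 - 135/2)/103 + 1/(222455 + 306744) = -I*√15/45*(1/103)*(81/2 - 405*I*√15) + 1/529199 = -I*√15*(81/2 - 405*I*√15)/4635 + 1/529199 = 1/529199 - I*√15*(81/2 - 405*I*√15)/4635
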